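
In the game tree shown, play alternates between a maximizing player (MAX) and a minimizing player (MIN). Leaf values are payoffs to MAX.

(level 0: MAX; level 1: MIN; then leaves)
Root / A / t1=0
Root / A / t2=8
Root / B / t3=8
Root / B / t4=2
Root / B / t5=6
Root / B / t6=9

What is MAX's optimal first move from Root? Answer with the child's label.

A (MIN): min(0, 8) = 0
B (MIN): min(8, 2, 6, 9) = 2
Root (MAX): max(0, 2) = 2
MAX at Root wants the highest of {A=0, B=2}, so chooses B.

B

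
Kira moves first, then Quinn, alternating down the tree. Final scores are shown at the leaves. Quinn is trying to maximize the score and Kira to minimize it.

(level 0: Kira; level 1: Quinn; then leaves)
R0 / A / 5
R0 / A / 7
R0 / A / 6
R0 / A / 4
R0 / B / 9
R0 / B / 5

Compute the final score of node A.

7

A (Quinn): max(5, 7, 6, 4) = 7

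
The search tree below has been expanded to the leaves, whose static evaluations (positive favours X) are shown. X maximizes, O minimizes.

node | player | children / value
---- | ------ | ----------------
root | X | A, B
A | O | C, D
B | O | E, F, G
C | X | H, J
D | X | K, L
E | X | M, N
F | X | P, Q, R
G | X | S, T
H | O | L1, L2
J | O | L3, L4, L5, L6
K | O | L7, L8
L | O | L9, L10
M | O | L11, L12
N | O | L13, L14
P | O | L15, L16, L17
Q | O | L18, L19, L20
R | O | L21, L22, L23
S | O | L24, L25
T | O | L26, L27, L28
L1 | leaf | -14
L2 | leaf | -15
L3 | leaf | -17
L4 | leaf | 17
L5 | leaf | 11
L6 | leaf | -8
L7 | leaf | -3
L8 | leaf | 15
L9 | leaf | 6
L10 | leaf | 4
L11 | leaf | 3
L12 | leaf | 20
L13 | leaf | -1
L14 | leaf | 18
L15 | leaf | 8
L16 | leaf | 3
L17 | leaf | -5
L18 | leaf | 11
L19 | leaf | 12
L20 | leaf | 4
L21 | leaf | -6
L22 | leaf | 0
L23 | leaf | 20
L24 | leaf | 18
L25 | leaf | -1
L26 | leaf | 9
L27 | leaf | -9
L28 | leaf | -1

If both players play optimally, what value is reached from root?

H (O): min(-14, -15) = -15
J (O): min(-17, 17, 11, -8) = -17
C (X): max(-15, -17) = -15
K (O): min(-3, 15) = -3
L (O): min(6, 4) = 4
D (X): max(-3, 4) = 4
A (O): min(-15, 4) = -15
M (O): min(3, 20) = 3
N (O): min(-1, 18) = -1
E (X): max(3, -1) = 3
P (O): min(8, 3, -5) = -5
Q (O): min(11, 12, 4) = 4
R (O): min(-6, 0, 20) = -6
F (X): max(-5, 4, -6) = 4
S (O): min(18, -1) = -1
T (O): min(9, -9, -1) = -9
G (X): max(-1, -9) = -1
B (O): min(3, 4, -1) = -1
root (X): max(-15, -1) = -1

-1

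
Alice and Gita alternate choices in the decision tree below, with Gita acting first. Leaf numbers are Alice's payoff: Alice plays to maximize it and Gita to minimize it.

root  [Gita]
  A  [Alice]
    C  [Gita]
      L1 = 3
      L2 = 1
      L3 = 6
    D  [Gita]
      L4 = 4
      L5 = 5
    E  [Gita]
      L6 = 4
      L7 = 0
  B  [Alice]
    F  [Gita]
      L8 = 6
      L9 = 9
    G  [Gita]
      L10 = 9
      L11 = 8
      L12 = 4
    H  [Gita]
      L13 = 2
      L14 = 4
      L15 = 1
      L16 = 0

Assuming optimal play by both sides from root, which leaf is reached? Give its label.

C (Gita): min(3, 1, 6) = 1
D (Gita): min(4, 5) = 4
E (Gita): min(4, 0) = 0
A (Alice): max(1, 4, 0) = 4
F (Gita): min(6, 9) = 6
G (Gita): min(9, 8, 4) = 4
H (Gita): min(2, 4, 1, 0) = 0
B (Alice): max(6, 4, 0) = 6
root (Gita): min(4, 6) = 4
At root, Gita picks A (lowest: 4).
At A, Alice picks D (highest: 4).
At D, Gita picks L4 (lowest: 4).
Terminal value 4.

L4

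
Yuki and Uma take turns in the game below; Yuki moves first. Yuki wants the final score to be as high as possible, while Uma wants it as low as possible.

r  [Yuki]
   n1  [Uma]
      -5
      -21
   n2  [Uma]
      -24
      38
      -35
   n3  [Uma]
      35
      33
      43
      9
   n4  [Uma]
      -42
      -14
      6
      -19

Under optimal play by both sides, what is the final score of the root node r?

9

n1 (Uma): min(-5, -21) = -21
n2 (Uma): min(-24, 38, -35) = -35
n3 (Uma): min(35, 33, 43, 9) = 9
n4 (Uma): min(-42, -14, 6, -19) = -42
r (Yuki): max(-21, -35, 9, -42) = 9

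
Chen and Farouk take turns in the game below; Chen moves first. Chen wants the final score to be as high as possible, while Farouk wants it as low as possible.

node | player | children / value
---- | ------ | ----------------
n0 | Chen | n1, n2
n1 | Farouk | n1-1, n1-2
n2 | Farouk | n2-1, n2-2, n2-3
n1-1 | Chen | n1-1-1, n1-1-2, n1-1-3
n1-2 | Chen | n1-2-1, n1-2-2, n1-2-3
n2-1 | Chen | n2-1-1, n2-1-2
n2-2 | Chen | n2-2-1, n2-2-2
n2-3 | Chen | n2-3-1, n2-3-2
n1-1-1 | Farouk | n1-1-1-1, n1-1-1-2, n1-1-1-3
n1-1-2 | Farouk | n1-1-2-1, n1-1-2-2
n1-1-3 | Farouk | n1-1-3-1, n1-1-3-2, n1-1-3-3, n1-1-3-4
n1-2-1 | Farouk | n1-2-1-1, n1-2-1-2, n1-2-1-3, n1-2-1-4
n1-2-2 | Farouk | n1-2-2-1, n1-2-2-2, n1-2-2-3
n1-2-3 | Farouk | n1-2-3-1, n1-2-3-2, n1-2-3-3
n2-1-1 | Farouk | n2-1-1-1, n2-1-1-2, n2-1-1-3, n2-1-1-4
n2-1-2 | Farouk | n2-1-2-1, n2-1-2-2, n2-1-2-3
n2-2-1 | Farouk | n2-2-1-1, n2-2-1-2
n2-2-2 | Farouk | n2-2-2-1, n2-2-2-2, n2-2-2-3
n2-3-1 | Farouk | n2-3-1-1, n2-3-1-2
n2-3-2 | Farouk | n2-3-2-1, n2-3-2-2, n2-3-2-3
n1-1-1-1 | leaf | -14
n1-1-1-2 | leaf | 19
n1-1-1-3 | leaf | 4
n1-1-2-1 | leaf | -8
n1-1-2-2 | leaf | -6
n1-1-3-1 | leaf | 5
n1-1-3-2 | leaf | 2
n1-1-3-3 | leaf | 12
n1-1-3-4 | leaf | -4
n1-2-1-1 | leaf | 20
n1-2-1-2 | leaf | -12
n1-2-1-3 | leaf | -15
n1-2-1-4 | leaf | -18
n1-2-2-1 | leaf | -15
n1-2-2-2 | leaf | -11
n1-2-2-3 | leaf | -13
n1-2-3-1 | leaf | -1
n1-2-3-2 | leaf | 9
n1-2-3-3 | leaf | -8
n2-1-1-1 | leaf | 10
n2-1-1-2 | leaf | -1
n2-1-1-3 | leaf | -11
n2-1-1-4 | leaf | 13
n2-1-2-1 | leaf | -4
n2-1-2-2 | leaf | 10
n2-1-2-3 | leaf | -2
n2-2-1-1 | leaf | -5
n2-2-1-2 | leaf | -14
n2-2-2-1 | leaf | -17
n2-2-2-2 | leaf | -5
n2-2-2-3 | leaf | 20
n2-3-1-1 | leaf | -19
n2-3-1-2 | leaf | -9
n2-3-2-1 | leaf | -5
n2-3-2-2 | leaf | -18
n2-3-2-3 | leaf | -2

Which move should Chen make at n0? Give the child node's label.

n1

n1-1-1 (Farouk): min(-14, 19, 4) = -14
n1-1-2 (Farouk): min(-8, -6) = -8
n1-1-3 (Farouk): min(5, 2, 12, -4) = -4
n1-1 (Chen): max(-14, -8, -4) = -4
n1-2-1 (Farouk): min(20, -12, -15, -18) = -18
n1-2-2 (Farouk): min(-15, -11, -13) = -15
n1-2-3 (Farouk): min(-1, 9, -8) = -8
n1-2 (Chen): max(-18, -15, -8) = -8
n1 (Farouk): min(-4, -8) = -8
n2-1-1 (Farouk): min(10, -1, -11, 13) = -11
n2-1-2 (Farouk): min(-4, 10, -2) = -4
n2-1 (Chen): max(-11, -4) = -4
n2-2-1 (Farouk): min(-5, -14) = -14
n2-2-2 (Farouk): min(-17, -5, 20) = -17
n2-2 (Chen): max(-14, -17) = -14
n2-3-1 (Farouk): min(-19, -9) = -19
n2-3-2 (Farouk): min(-5, -18, -2) = -18
n2-3 (Chen): max(-19, -18) = -18
n2 (Farouk): min(-4, -14, -18) = -18
n0 (Chen): max(-8, -18) = -8
Chen at n0 wants the highest of {n1=-8, n2=-18}, so chooses n1.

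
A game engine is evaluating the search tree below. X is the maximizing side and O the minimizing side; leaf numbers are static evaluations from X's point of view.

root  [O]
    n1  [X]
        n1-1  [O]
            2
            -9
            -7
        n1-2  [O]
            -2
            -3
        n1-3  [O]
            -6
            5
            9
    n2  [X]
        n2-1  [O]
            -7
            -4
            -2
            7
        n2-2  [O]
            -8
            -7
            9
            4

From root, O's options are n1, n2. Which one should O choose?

n2

n1-1 (O): min(2, -9, -7) = -9
n1-2 (O): min(-2, -3) = -3
n1-3 (O): min(-6, 5, 9) = -6
n1 (X): max(-9, -3, -6) = -3
n2-1 (O): min(-7, -4, -2, 7) = -7
n2-2 (O): min(-8, -7, 9, 4) = -8
n2 (X): max(-7, -8) = -7
root (O): min(-3, -7) = -7
O at root wants the lowest of {n1=-3, n2=-7}, so chooses n2.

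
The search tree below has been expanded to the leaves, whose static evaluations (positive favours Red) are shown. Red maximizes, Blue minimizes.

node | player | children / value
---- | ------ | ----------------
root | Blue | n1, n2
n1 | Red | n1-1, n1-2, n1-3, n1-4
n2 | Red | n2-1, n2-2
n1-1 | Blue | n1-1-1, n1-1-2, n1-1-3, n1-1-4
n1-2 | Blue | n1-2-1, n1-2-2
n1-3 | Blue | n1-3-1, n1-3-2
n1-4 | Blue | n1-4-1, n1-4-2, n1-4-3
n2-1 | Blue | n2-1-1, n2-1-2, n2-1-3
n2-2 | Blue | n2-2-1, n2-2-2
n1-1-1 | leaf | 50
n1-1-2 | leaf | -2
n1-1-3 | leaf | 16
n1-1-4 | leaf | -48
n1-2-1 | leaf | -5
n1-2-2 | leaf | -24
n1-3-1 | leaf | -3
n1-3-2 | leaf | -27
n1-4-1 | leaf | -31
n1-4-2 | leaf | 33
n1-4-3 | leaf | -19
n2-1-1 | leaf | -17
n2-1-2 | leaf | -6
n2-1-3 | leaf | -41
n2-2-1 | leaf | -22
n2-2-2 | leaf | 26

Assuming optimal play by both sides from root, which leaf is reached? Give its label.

n1-1 (Blue): min(50, -2, 16, -48) = -48
n1-2 (Blue): min(-5, -24) = -24
n1-3 (Blue): min(-3, -27) = -27
n1-4 (Blue): min(-31, 33, -19) = -31
n1 (Red): max(-48, -24, -27, -31) = -24
n2-1 (Blue): min(-17, -6, -41) = -41
n2-2 (Blue): min(-22, 26) = -22
n2 (Red): max(-41, -22) = -22
root (Blue): min(-24, -22) = -24
At root, Blue picks n1 (lowest: -24).
At n1, Red picks n1-2 (highest: -24).
At n1-2, Blue picks n1-2-2 (lowest: -24).
Terminal value -24.

n1-2-2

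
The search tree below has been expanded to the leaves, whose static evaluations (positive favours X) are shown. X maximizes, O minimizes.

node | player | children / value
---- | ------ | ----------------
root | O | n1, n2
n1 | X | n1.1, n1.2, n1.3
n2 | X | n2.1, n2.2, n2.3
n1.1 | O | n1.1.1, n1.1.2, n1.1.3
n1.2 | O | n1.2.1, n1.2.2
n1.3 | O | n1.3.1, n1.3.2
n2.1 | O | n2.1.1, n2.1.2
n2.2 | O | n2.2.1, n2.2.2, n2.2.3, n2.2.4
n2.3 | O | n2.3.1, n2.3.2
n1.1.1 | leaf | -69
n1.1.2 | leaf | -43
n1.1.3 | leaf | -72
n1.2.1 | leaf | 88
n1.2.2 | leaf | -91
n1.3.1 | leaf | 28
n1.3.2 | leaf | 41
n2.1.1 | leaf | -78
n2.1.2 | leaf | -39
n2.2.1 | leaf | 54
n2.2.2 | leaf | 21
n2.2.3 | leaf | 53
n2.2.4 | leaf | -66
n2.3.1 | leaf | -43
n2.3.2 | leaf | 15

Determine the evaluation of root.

-43

n1.1 (O): min(-69, -43, -72) = -72
n1.2 (O): min(88, -91) = -91
n1.3 (O): min(28, 41) = 28
n1 (X): max(-72, -91, 28) = 28
n2.1 (O): min(-78, -39) = -78
n2.2 (O): min(54, 21, 53, -66) = -66
n2.3 (O): min(-43, 15) = -43
n2 (X): max(-78, -66, -43) = -43
root (O): min(28, -43) = -43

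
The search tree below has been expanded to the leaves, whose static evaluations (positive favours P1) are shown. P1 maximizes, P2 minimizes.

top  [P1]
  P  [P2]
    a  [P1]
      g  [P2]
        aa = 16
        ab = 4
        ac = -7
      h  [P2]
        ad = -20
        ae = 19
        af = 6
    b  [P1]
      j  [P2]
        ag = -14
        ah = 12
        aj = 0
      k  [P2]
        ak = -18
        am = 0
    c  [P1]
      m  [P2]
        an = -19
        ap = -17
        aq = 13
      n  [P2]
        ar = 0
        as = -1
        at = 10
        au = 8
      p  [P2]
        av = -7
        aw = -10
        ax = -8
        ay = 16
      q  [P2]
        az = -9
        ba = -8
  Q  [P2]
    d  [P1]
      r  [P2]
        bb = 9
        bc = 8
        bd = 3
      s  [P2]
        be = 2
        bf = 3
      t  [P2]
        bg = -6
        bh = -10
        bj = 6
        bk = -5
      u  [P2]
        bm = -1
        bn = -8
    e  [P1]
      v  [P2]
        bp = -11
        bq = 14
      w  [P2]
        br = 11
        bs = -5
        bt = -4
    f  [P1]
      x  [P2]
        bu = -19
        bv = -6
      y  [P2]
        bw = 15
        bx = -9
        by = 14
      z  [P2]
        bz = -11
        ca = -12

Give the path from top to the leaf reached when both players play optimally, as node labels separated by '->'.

top -> Q -> f -> y -> bx

g (P2): min(16, 4, -7) = -7
h (P2): min(-20, 19, 6) = -20
a (P1): max(-7, -20) = -7
j (P2): min(-14, 12, 0) = -14
k (P2): min(-18, 0) = -18
b (P1): max(-14, -18) = -14
m (P2): min(-19, -17, 13) = -19
n (P2): min(0, -1, 10, 8) = -1
p (P2): min(-7, -10, -8, 16) = -10
q (P2): min(-9, -8) = -9
c (P1): max(-19, -1, -10, -9) = -1
P (P2): min(-7, -14, -1) = -14
r (P2): min(9, 8, 3) = 3
s (P2): min(2, 3) = 2
t (P2): min(-6, -10, 6, -5) = -10
u (P2): min(-1, -8) = -8
d (P1): max(3, 2, -10, -8) = 3
v (P2): min(-11, 14) = -11
w (P2): min(11, -5, -4) = -5
e (P1): max(-11, -5) = -5
x (P2): min(-19, -6) = -19
y (P2): min(15, -9, 14) = -9
z (P2): min(-11, -12) = -12
f (P1): max(-19, -9, -12) = -9
Q (P2): min(3, -5, -9) = -9
top (P1): max(-14, -9) = -9
At top, P1 picks Q (highest: -9).
At Q, P2 picks f (lowest: -9).
At f, P1 picks y (highest: -9).
At y, P2 picks bx (lowest: -9).
Terminal value -9.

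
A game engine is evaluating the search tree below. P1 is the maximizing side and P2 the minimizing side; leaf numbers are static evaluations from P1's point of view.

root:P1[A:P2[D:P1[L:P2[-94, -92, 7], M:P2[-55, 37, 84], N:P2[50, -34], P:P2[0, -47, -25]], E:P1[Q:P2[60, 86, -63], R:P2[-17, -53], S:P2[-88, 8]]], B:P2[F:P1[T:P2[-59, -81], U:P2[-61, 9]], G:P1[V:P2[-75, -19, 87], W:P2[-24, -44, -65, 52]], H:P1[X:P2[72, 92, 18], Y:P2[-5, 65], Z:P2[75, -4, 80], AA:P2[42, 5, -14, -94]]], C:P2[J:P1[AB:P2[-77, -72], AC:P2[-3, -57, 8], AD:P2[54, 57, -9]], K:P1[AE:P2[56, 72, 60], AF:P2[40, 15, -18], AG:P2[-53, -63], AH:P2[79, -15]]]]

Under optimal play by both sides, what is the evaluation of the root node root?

L (P2): min(-94, -92, 7) = -94
M (P2): min(-55, 37, 84) = -55
N (P2): min(50, -34) = -34
P (P2): min(0, -47, -25) = -47
D (P1): max(-94, -55, -34, -47) = -34
Q (P2): min(60, 86, -63) = -63
R (P2): min(-17, -53) = -53
S (P2): min(-88, 8) = -88
E (P1): max(-63, -53, -88) = -53
A (P2): min(-34, -53) = -53
T (P2): min(-59, -81) = -81
U (P2): min(-61, 9) = -61
F (P1): max(-81, -61) = -61
V (P2): min(-75, -19, 87) = -75
W (P2): min(-24, -44, -65, 52) = -65
G (P1): max(-75, -65) = -65
X (P2): min(72, 92, 18) = 18
Y (P2): min(-5, 65) = -5
Z (P2): min(75, -4, 80) = -4
AA (P2): min(42, 5, -14, -94) = -94
H (P1): max(18, -5, -4, -94) = 18
B (P2): min(-61, -65, 18) = -65
AB (P2): min(-77, -72) = -77
AC (P2): min(-3, -57, 8) = -57
AD (P2): min(54, 57, -9) = -9
J (P1): max(-77, -57, -9) = -9
AE (P2): min(56, 72, 60) = 56
AF (P2): min(40, 15, -18) = -18
AG (P2): min(-53, -63) = -63
AH (P2): min(79, -15) = -15
K (P1): max(56, -18, -63, -15) = 56
C (P2): min(-9, 56) = -9
root (P1): max(-53, -65, -9) = -9

-9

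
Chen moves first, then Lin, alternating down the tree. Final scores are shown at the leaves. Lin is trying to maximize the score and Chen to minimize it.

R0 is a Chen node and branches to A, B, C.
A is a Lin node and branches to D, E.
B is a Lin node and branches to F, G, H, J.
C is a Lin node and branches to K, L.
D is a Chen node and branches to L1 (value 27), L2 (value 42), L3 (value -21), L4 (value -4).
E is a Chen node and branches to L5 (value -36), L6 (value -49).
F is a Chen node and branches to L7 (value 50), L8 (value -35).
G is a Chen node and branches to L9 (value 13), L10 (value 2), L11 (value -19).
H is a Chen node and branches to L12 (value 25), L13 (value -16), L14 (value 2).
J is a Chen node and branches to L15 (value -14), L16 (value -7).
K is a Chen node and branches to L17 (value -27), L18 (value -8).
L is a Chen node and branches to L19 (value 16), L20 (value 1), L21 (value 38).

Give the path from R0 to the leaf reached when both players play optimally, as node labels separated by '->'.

R0 -> A -> D -> L3

D (Chen): min(27, 42, -21, -4) = -21
E (Chen): min(-36, -49) = -49
A (Lin): max(-21, -49) = -21
F (Chen): min(50, -35) = -35
G (Chen): min(13, 2, -19) = -19
H (Chen): min(25, -16, 2) = -16
J (Chen): min(-14, -7) = -14
B (Lin): max(-35, -19, -16, -14) = -14
K (Chen): min(-27, -8) = -27
L (Chen): min(16, 1, 38) = 1
C (Lin): max(-27, 1) = 1
R0 (Chen): min(-21, -14, 1) = -21
At R0, Chen picks A (lowest: -21).
At A, Lin picks D (highest: -21).
At D, Chen picks L3 (lowest: -21).
Terminal value -21.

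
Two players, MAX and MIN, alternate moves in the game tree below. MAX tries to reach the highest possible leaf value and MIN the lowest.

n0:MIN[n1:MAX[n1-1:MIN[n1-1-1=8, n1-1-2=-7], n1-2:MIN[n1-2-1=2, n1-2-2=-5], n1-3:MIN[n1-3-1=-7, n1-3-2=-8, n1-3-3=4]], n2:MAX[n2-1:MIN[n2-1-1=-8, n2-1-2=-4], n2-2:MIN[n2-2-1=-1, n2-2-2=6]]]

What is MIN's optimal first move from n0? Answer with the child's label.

n1-1 (MIN): min(8, -7) = -7
n1-2 (MIN): min(2, -5) = -5
n1-3 (MIN): min(-7, -8, 4) = -8
n1 (MAX): max(-7, -5, -8) = -5
n2-1 (MIN): min(-8, -4) = -8
n2-2 (MIN): min(-1, 6) = -1
n2 (MAX): max(-8, -1) = -1
n0 (MIN): min(-5, -1) = -5
MIN at n0 wants the lowest of {n1=-5, n2=-1}, so chooses n1.

n1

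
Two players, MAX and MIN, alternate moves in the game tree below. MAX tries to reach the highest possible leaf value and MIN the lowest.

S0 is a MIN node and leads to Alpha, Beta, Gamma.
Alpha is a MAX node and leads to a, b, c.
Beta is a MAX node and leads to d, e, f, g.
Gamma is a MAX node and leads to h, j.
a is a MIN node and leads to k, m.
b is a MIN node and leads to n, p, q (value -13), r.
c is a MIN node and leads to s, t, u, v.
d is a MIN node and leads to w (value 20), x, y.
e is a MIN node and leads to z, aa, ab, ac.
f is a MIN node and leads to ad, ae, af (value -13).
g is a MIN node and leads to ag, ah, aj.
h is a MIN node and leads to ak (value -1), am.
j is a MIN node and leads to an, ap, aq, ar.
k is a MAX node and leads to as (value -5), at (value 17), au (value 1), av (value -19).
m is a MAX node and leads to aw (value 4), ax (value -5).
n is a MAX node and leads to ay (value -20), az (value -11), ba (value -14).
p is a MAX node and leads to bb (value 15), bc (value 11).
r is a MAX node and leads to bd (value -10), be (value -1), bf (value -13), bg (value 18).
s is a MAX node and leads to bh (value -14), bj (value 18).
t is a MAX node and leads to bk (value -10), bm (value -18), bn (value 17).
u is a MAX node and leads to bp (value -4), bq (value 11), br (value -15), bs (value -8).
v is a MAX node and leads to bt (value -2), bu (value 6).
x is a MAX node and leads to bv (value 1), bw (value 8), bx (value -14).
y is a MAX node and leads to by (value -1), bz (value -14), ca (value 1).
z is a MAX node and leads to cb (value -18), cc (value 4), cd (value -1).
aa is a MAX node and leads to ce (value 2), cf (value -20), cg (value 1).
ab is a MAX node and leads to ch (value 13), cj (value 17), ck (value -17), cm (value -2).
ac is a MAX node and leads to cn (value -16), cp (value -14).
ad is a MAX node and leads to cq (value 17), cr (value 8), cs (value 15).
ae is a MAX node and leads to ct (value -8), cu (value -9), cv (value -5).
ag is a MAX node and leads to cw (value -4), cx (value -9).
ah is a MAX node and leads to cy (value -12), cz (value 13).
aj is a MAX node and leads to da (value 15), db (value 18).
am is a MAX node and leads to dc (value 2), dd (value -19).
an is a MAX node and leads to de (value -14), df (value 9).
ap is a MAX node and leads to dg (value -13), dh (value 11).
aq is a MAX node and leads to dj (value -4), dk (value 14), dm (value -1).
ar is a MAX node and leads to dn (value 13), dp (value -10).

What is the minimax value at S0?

1

k (MAX): max(-5, 17, 1, -19) = 17
m (MAX): max(4, -5) = 4
a (MIN): min(17, 4) = 4
n (MAX): max(-20, -11, -14) = -11
p (MAX): max(15, 11) = 15
r (MAX): max(-10, -1, -13, 18) = 18
b (MIN): min(-11, 15, -13, 18) = -13
s (MAX): max(-14, 18) = 18
t (MAX): max(-10, -18, 17) = 17
u (MAX): max(-4, 11, -15, -8) = 11
v (MAX): max(-2, 6) = 6
c (MIN): min(18, 17, 11, 6) = 6
Alpha (MAX): max(4, -13, 6) = 6
x (MAX): max(1, 8, -14) = 8
y (MAX): max(-1, -14, 1) = 1
d (MIN): min(20, 8, 1) = 1
z (MAX): max(-18, 4, -1) = 4
aa (MAX): max(2, -20, 1) = 2
ab (MAX): max(13, 17, -17, -2) = 17
ac (MAX): max(-16, -14) = -14
e (MIN): min(4, 2, 17, -14) = -14
ad (MAX): max(17, 8, 15) = 17
ae (MAX): max(-8, -9, -5) = -5
f (MIN): min(17, -5, -13) = -13
ag (MAX): max(-4, -9) = -4
ah (MAX): max(-12, 13) = 13
aj (MAX): max(15, 18) = 18
g (MIN): min(-4, 13, 18) = -4
Beta (MAX): max(1, -14, -13, -4) = 1
am (MAX): max(2, -19) = 2
h (MIN): min(-1, 2) = -1
an (MAX): max(-14, 9) = 9
ap (MAX): max(-13, 11) = 11
aq (MAX): max(-4, 14, -1) = 14
ar (MAX): max(13, -10) = 13
j (MIN): min(9, 11, 14, 13) = 9
Gamma (MAX): max(-1, 9) = 9
S0 (MIN): min(6, 1, 9) = 1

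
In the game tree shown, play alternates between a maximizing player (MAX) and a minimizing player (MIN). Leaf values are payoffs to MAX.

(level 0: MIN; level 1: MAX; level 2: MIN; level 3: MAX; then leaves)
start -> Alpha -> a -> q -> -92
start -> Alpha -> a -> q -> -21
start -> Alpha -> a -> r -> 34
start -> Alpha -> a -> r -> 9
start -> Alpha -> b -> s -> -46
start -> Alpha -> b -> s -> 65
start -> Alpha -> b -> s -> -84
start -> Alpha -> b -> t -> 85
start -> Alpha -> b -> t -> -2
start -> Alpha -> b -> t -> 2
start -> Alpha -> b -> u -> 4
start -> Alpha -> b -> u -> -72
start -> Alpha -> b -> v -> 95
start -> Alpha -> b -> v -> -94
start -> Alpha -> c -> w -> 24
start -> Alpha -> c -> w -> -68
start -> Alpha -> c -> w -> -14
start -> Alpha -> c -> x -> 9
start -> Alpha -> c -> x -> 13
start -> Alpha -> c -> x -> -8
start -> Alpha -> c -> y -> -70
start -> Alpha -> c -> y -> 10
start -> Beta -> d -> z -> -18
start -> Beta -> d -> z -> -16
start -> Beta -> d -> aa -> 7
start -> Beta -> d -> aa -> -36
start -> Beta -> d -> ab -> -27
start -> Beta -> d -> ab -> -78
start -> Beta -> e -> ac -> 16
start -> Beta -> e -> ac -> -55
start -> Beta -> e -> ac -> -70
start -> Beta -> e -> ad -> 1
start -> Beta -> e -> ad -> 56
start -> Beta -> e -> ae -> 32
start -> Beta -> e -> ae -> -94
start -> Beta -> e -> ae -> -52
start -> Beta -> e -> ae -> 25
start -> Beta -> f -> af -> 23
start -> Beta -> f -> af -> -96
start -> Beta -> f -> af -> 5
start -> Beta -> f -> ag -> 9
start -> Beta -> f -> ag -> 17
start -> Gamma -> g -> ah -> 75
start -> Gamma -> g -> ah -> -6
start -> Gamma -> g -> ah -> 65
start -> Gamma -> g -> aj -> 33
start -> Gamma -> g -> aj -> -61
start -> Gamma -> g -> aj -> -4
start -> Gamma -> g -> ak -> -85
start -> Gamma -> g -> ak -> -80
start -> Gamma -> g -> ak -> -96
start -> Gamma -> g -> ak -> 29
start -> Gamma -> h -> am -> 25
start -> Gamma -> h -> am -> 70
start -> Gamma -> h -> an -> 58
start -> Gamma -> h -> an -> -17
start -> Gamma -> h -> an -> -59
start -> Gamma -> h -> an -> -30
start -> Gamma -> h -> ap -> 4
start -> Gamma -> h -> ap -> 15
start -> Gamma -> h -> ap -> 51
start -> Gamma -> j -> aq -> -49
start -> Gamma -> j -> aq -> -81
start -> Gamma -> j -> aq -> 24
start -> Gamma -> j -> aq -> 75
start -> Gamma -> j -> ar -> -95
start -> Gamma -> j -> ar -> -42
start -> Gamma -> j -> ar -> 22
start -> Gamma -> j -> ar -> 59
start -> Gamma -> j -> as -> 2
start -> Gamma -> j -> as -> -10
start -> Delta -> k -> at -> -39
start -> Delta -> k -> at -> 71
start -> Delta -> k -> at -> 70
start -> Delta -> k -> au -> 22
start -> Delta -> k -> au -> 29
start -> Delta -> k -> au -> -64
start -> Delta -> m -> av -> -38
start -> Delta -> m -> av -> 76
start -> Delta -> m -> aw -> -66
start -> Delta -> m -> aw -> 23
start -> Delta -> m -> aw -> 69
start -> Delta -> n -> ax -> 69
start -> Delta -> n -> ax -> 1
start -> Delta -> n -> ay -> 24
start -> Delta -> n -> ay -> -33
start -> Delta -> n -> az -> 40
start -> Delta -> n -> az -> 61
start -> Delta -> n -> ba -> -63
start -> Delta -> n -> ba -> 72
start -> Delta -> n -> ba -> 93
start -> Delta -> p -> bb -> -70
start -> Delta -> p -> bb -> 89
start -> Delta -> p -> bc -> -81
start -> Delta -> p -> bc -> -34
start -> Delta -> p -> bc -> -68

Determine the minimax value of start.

q (MAX): max(-92, -21) = -21
r (MAX): max(34, 9) = 34
a (MIN): min(-21, 34) = -21
s (MAX): max(-46, 65, -84) = 65
t (MAX): max(85, -2, 2) = 85
u (MAX): max(4, -72) = 4
v (MAX): max(95, -94) = 95
b (MIN): min(65, 85, 4, 95) = 4
w (MAX): max(24, -68, -14) = 24
x (MAX): max(9, 13, -8) = 13
y (MAX): max(-70, 10) = 10
c (MIN): min(24, 13, 10) = 10
Alpha (MAX): max(-21, 4, 10) = 10
z (MAX): max(-18, -16) = -16
aa (MAX): max(7, -36) = 7
ab (MAX): max(-27, -78) = -27
d (MIN): min(-16, 7, -27) = -27
ac (MAX): max(16, -55, -70) = 16
ad (MAX): max(1, 56) = 56
ae (MAX): max(32, -94, -52, 25) = 32
e (MIN): min(16, 56, 32) = 16
af (MAX): max(23, -96, 5) = 23
ag (MAX): max(9, 17) = 17
f (MIN): min(23, 17) = 17
Beta (MAX): max(-27, 16, 17) = 17
ah (MAX): max(75, -6, 65) = 75
aj (MAX): max(33, -61, -4) = 33
ak (MAX): max(-85, -80, -96, 29) = 29
g (MIN): min(75, 33, 29) = 29
am (MAX): max(25, 70) = 70
an (MAX): max(58, -17, -59, -30) = 58
ap (MAX): max(4, 15, 51) = 51
h (MIN): min(70, 58, 51) = 51
aq (MAX): max(-49, -81, 24, 75) = 75
ar (MAX): max(-95, -42, 22, 59) = 59
as (MAX): max(2, -10) = 2
j (MIN): min(75, 59, 2) = 2
Gamma (MAX): max(29, 51, 2) = 51
at (MAX): max(-39, 71, 70) = 71
au (MAX): max(22, 29, -64) = 29
k (MIN): min(71, 29) = 29
av (MAX): max(-38, 76) = 76
aw (MAX): max(-66, 23, 69) = 69
m (MIN): min(76, 69) = 69
ax (MAX): max(69, 1) = 69
ay (MAX): max(24, -33) = 24
az (MAX): max(40, 61) = 61
ba (MAX): max(-63, 72, 93) = 93
n (MIN): min(69, 24, 61, 93) = 24
bb (MAX): max(-70, 89) = 89
bc (MAX): max(-81, -34, -68) = -34
p (MIN): min(89, -34) = -34
Delta (MAX): max(29, 69, 24, -34) = 69
start (MIN): min(10, 17, 51, 69) = 10

10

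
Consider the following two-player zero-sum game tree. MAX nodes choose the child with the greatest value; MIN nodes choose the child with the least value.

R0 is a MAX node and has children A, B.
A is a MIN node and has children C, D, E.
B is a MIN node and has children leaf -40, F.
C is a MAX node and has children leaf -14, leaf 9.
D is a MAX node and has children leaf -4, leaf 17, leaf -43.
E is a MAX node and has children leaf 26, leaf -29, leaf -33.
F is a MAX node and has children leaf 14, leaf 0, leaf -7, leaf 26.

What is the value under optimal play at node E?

E (MAX): max(26, -29, -33) = 26

26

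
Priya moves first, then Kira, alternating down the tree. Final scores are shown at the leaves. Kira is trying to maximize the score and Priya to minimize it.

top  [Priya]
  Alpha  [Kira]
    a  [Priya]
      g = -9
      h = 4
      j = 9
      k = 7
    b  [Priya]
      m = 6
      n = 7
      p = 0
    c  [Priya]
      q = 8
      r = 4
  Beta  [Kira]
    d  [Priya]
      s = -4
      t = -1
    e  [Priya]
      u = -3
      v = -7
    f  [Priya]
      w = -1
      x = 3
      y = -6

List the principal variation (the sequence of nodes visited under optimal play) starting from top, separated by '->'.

top -> Beta -> d -> s

a (Priya): min(-9, 4, 9, 7) = -9
b (Priya): min(6, 7, 0) = 0
c (Priya): min(8, 4) = 4
Alpha (Kira): max(-9, 0, 4) = 4
d (Priya): min(-4, -1) = -4
e (Priya): min(-3, -7) = -7
f (Priya): min(-1, 3, -6) = -6
Beta (Kira): max(-4, -7, -6) = -4
top (Priya): min(4, -4) = -4
At top, Priya picks Beta (lowest: -4).
At Beta, Kira picks d (highest: -4).
At d, Priya picks s (lowest: -4).
Terminal value -4.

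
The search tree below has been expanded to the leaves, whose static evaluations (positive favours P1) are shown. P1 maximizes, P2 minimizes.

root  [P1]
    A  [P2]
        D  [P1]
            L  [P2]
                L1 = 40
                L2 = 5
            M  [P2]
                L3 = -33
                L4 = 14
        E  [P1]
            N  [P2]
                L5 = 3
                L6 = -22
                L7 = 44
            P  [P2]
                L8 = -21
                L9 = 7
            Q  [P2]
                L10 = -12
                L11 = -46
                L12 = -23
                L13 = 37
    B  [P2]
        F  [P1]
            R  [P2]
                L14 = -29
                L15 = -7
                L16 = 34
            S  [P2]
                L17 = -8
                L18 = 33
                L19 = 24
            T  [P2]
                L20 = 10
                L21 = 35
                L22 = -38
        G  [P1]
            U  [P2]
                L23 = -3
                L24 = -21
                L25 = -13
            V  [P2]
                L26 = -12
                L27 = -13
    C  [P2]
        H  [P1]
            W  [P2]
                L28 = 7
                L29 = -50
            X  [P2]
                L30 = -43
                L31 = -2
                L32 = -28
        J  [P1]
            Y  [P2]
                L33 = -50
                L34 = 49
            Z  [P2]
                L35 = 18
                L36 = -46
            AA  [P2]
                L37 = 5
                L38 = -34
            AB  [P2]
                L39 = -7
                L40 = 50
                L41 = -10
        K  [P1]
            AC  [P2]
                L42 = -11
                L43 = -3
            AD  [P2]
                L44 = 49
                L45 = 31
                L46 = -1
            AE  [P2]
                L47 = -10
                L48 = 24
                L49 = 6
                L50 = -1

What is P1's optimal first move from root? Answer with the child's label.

B

L (P2): min(40, 5) = 5
M (P2): min(-33, 14) = -33
D (P1): max(5, -33) = 5
N (P2): min(3, -22, 44) = -22
P (P2): min(-21, 7) = -21
Q (P2): min(-12, -46, -23, 37) = -46
E (P1): max(-22, -21, -46) = -21
A (P2): min(5, -21) = -21
R (P2): min(-29, -7, 34) = -29
S (P2): min(-8, 33, 24) = -8
T (P2): min(10, 35, -38) = -38
F (P1): max(-29, -8, -38) = -8
U (P2): min(-3, -21, -13) = -21
V (P2): min(-12, -13) = -13
G (P1): max(-21, -13) = -13
B (P2): min(-8, -13) = -13
W (P2): min(7, -50) = -50
X (P2): min(-43, -2, -28) = -43
H (P1): max(-50, -43) = -43
Y (P2): min(-50, 49) = -50
Z (P2): min(18, -46) = -46
AA (P2): min(5, -34) = -34
AB (P2): min(-7, 50, -10) = -10
J (P1): max(-50, -46, -34, -10) = -10
AC (P2): min(-11, -3) = -11
AD (P2): min(49, 31, -1) = -1
AE (P2): min(-10, 24, 6, -1) = -10
K (P1): max(-11, -1, -10) = -1
C (P2): min(-43, -10, -1) = -43
root (P1): max(-21, -13, -43) = -13
P1 at root wants the highest of {A=-21, B=-13, C=-43}, so chooses B.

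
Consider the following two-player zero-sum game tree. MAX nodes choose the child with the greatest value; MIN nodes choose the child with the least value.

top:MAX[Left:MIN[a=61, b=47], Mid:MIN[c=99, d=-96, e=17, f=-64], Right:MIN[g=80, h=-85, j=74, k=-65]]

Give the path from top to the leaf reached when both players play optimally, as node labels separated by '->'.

Left (MIN): min(61, 47) = 47
Mid (MIN): min(99, -96, 17, -64) = -96
Right (MIN): min(80, -85, 74, -65) = -85
top (MAX): max(47, -96, -85) = 47
At top, MAX picks Left (highest: 47).
At Left, MIN picks b (lowest: 47).
Terminal value 47.

top -> Left -> b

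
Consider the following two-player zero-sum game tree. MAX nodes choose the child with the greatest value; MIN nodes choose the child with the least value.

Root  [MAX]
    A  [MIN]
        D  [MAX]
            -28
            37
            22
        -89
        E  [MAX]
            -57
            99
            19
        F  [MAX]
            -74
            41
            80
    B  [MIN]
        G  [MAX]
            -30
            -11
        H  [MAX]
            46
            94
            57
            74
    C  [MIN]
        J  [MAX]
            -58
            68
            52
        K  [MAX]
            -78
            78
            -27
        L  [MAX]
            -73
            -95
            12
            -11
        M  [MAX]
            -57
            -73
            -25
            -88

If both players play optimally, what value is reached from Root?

D (MAX): max(-28, 37, 22) = 37
E (MAX): max(-57, 99, 19) = 99
F (MAX): max(-74, 41, 80) = 80
A (MIN): min(37, -89, 99, 80) = -89
G (MAX): max(-30, -11) = -11
H (MAX): max(46, 94, 57, 74) = 94
B (MIN): min(-11, 94) = -11
J (MAX): max(-58, 68, 52) = 68
K (MAX): max(-78, 78, -27) = 78
L (MAX): max(-73, -95, 12, -11) = 12
M (MAX): max(-57, -73, -25, -88) = -25
C (MIN): min(68, 78, 12, -25) = -25
Root (MAX): max(-89, -11, -25) = -11

-11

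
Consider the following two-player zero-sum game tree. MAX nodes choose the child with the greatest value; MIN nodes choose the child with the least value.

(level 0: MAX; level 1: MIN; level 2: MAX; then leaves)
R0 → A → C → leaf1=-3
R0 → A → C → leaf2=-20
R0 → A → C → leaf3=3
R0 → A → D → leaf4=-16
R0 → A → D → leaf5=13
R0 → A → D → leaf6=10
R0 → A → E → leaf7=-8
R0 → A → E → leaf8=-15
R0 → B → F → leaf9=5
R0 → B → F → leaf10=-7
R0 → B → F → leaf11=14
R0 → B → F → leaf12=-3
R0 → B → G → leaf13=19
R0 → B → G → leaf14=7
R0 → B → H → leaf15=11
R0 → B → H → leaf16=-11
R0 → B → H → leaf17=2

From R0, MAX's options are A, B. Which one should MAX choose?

B

C (MAX): max(-3, -20, 3) = 3
D (MAX): max(-16, 13, 10) = 13
E (MAX): max(-8, -15) = -8
A (MIN): min(3, 13, -8) = -8
F (MAX): max(5, -7, 14, -3) = 14
G (MAX): max(19, 7) = 19
H (MAX): max(11, -11, 2) = 11
B (MIN): min(14, 19, 11) = 11
R0 (MAX): max(-8, 11) = 11
MAX at R0 wants the highest of {A=-8, B=11}, so chooses B.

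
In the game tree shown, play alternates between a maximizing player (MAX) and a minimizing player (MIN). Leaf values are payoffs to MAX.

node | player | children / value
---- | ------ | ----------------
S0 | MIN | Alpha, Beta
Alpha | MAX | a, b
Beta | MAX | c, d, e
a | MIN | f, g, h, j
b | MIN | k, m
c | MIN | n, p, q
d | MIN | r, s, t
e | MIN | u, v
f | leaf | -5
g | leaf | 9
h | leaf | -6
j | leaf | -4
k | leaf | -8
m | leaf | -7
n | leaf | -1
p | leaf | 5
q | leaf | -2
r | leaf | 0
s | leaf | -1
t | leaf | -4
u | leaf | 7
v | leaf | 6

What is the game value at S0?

-6

a (MIN): min(-5, 9, -6, -4) = -6
b (MIN): min(-8, -7) = -8
Alpha (MAX): max(-6, -8) = -6
c (MIN): min(-1, 5, -2) = -2
d (MIN): min(0, -1, -4) = -4
e (MIN): min(7, 6) = 6
Beta (MAX): max(-2, -4, 6) = 6
S0 (MIN): min(-6, 6) = -6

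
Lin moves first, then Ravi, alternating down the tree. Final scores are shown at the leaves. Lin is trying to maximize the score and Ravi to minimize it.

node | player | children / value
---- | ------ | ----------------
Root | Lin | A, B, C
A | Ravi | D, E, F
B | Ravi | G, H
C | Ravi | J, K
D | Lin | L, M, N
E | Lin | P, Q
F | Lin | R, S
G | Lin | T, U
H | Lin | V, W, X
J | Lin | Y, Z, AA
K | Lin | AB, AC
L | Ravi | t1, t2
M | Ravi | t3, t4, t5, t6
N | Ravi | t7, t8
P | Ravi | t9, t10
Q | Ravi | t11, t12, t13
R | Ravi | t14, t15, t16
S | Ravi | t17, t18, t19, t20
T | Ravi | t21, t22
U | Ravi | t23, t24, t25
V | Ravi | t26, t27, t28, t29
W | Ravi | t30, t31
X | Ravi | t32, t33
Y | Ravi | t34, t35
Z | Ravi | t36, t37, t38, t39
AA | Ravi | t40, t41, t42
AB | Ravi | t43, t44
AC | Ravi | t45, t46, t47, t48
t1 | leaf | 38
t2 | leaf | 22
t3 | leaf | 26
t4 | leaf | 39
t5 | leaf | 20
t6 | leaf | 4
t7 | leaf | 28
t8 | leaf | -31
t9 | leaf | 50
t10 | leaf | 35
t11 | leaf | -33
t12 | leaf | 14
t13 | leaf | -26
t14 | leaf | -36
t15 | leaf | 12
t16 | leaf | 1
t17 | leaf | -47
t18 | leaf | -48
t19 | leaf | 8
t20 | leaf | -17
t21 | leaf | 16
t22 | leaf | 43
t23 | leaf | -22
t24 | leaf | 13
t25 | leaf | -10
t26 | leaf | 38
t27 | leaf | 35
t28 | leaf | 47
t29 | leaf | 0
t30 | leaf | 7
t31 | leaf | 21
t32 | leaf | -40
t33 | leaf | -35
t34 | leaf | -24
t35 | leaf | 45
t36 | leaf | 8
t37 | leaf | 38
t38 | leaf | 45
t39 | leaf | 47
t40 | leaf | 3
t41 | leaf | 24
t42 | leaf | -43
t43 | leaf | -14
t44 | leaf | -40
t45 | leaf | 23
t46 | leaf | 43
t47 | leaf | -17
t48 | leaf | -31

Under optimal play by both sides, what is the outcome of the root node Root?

7

L (Ravi): min(38, 22) = 22
M (Ravi): min(26, 39, 20, 4) = 4
N (Ravi): min(28, -31) = -31
D (Lin): max(22, 4, -31) = 22
P (Ravi): min(50, 35) = 35
Q (Ravi): min(-33, 14, -26) = -33
E (Lin): max(35, -33) = 35
R (Ravi): min(-36, 12, 1) = -36
S (Ravi): min(-47, -48, 8, -17) = -48
F (Lin): max(-36, -48) = -36
A (Ravi): min(22, 35, -36) = -36
T (Ravi): min(16, 43) = 16
U (Ravi): min(-22, 13, -10) = -22
G (Lin): max(16, -22) = 16
V (Ravi): min(38, 35, 47, 0) = 0
W (Ravi): min(7, 21) = 7
X (Ravi): min(-40, -35) = -40
H (Lin): max(0, 7, -40) = 7
B (Ravi): min(16, 7) = 7
Y (Ravi): min(-24, 45) = -24
Z (Ravi): min(8, 38, 45, 47) = 8
AA (Ravi): min(3, 24, -43) = -43
J (Lin): max(-24, 8, -43) = 8
AB (Ravi): min(-14, -40) = -40
AC (Ravi): min(23, 43, -17, -31) = -31
K (Lin): max(-40, -31) = -31
C (Ravi): min(8, -31) = -31
Root (Lin): max(-36, 7, -31) = 7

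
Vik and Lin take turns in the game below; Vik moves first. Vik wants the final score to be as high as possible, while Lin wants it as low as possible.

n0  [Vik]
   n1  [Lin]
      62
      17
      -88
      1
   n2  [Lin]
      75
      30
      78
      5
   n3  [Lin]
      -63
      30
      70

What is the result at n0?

5

n1 (Lin): min(62, 17, -88, 1) = -88
n2 (Lin): min(75, 30, 78, 5) = 5
n3 (Lin): min(-63, 30, 70) = -63
n0 (Vik): max(-88, 5, -63) = 5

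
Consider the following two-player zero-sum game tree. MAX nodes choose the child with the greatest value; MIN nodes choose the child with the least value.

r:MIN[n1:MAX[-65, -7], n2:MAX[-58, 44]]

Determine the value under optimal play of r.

n1 (MAX): max(-65, -7) = -7
n2 (MAX): max(-58, 44) = 44
r (MIN): min(-7, 44) = -7

-7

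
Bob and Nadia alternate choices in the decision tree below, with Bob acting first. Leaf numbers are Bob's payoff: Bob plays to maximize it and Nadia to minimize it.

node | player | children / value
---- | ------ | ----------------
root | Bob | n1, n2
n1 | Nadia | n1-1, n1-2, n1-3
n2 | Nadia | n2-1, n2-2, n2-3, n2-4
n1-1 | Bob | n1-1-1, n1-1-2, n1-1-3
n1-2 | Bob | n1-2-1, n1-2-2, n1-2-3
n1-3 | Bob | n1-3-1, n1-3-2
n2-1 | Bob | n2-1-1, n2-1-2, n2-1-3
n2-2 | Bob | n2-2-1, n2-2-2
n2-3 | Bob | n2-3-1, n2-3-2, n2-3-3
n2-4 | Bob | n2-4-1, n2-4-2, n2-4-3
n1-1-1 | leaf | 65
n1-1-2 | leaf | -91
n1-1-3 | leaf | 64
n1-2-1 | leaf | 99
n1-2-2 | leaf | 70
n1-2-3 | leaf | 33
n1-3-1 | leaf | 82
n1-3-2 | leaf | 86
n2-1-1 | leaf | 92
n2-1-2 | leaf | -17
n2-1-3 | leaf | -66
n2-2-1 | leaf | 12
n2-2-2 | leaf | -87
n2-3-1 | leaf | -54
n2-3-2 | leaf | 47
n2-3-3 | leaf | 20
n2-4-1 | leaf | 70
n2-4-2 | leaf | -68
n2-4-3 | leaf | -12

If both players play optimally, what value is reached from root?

65

n1-1 (Bob): max(65, -91, 64) = 65
n1-2 (Bob): max(99, 70, 33) = 99
n1-3 (Bob): max(82, 86) = 86
n1 (Nadia): min(65, 99, 86) = 65
n2-1 (Bob): max(92, -17, -66) = 92
n2-2 (Bob): max(12, -87) = 12
n2-3 (Bob): max(-54, 47, 20) = 47
n2-4 (Bob): max(70, -68, -12) = 70
n2 (Nadia): min(92, 12, 47, 70) = 12
root (Bob): max(65, 12) = 65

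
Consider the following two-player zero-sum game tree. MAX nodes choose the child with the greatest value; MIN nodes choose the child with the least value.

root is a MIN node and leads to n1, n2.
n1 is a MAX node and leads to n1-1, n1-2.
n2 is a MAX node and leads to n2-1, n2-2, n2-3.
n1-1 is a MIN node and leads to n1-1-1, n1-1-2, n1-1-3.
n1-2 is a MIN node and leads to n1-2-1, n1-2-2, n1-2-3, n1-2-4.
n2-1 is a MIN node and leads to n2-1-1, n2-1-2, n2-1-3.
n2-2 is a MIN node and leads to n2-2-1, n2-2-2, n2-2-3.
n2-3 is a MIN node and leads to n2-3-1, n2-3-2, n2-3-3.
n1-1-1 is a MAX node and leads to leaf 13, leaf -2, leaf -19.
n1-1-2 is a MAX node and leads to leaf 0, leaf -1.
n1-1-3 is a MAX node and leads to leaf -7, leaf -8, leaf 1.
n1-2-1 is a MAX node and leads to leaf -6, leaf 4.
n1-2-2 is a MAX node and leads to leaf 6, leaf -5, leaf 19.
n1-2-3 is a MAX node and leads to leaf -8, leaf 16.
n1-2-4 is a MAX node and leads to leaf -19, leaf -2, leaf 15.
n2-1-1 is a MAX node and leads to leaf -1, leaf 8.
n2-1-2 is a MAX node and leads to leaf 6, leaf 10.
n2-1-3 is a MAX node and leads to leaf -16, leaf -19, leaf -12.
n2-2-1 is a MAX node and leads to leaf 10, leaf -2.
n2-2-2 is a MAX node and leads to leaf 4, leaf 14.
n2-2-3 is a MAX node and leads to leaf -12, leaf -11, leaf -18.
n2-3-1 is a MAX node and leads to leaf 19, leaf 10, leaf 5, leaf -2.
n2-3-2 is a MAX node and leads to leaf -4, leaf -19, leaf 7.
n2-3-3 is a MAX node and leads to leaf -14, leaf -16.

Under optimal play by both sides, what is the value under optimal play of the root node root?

n1-1-1 (MAX): max(13, -2, -19) = 13
n1-1-2 (MAX): max(0, -1) = 0
n1-1-3 (MAX): max(-7, -8, 1) = 1
n1-1 (MIN): min(13, 0, 1) = 0
n1-2-1 (MAX): max(-6, 4) = 4
n1-2-2 (MAX): max(6, -5, 19) = 19
n1-2-3 (MAX): max(-8, 16) = 16
n1-2-4 (MAX): max(-19, -2, 15) = 15
n1-2 (MIN): min(4, 19, 16, 15) = 4
n1 (MAX): max(0, 4) = 4
n2-1-1 (MAX): max(-1, 8) = 8
n2-1-2 (MAX): max(6, 10) = 10
n2-1-3 (MAX): max(-16, -19, -12) = -12
n2-1 (MIN): min(8, 10, -12) = -12
n2-2-1 (MAX): max(10, -2) = 10
n2-2-2 (MAX): max(4, 14) = 14
n2-2-3 (MAX): max(-12, -11, -18) = -11
n2-2 (MIN): min(10, 14, -11) = -11
n2-3-1 (MAX): max(19, 10, 5, -2) = 19
n2-3-2 (MAX): max(-4, -19, 7) = 7
n2-3-3 (MAX): max(-14, -16) = -14
n2-3 (MIN): min(19, 7, -14) = -14
n2 (MAX): max(-12, -11, -14) = -11
root (MIN): min(4, -11) = -11

-11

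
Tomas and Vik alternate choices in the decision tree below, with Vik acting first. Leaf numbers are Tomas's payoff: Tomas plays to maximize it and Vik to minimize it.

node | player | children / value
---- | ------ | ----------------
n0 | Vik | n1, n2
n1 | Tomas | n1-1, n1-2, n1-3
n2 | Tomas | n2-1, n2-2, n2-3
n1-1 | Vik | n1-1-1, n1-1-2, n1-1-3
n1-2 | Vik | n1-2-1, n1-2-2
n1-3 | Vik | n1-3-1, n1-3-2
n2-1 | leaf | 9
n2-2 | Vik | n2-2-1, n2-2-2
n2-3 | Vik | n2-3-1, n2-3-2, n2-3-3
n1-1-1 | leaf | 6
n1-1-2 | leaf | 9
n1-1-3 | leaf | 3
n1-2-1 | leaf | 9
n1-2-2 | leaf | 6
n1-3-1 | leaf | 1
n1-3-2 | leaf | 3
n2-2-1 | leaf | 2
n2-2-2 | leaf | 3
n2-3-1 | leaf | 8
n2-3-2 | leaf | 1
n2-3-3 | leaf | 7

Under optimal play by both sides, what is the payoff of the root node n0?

6

n1-1 (Vik): min(6, 9, 3) = 3
n1-2 (Vik): min(9, 6) = 6
n1-3 (Vik): min(1, 3) = 1
n1 (Tomas): max(3, 6, 1) = 6
n2-2 (Vik): min(2, 3) = 2
n2-3 (Vik): min(8, 1, 7) = 1
n2 (Tomas): max(9, 2, 1) = 9
n0 (Vik): min(6, 9) = 6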